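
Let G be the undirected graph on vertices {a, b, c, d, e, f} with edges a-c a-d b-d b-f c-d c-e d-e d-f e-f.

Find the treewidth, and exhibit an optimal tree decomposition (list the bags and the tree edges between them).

Treewidth 2.
One such decomposition:
Bags: B1 = {a, c, d}  B2 = {c, d, e}  B3 = {d, e, f}  B4 = {b, d, f}
Tree: B1–B2, B2–B3, B3–B4

Every bag has size at most 3, so the width is 3 − 1 = 2 and tw(G) ≤ 2. On the other hand G contains the 3-clique {a, c, d}. A clique must lie in a single bag of any decomposition, so no decomposition can have width below 2. Therefore the treewidth is 2.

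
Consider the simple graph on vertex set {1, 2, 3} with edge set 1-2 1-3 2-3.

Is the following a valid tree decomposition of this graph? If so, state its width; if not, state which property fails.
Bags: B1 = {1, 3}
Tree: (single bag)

No — vertex 2 appears in no bag.

A tree decomposition must satisfy three properties: every vertex lies in some bag; for every edge, both endpoints lie together in some bag; and for every vertex, the bags containing it form a connected subtree. Here vertex 2 appears in no bag, so the decomposition is invalid.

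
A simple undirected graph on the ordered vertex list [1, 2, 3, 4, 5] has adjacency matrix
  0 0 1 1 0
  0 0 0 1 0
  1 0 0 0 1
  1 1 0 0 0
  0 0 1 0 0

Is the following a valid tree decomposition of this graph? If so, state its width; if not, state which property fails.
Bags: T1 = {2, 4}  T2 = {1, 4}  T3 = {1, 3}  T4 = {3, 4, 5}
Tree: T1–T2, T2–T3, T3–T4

No — bags containing vertex 4 are not connected in the tree.

A tree decomposition must satisfy three properties: every vertex lies in some bag; for every edge, both endpoints lie together in some bag; and for every vertex, the bags containing it form a connected subtree. Here bags containing vertex 4 are not connected in the tree, so the decomposition is invalid.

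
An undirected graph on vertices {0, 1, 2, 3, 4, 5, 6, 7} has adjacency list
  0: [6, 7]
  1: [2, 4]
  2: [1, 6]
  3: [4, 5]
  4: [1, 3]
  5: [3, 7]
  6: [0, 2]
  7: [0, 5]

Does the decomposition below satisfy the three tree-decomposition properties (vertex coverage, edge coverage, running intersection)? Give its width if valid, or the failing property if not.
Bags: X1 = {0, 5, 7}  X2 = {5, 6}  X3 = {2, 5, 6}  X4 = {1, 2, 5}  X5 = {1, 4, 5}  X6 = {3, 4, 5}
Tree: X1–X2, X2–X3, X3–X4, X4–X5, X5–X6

No — edge (0,6) lies in no bag.

A tree decomposition must satisfy three properties: every vertex lies in some bag; for every edge, both endpoints lie together in some bag; and for every vertex, the bags containing it form a connected subtree. Here edge (0,6) lies in no bag, so the decomposition is invalid.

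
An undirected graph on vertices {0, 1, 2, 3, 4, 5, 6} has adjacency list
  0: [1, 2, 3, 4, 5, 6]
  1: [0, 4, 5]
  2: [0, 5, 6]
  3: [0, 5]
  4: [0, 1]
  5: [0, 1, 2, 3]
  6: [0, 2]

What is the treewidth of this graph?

2

A width-2 tree decomposition is:
Bags: B1 = {0, 2, 6}  B2 = {0, 2, 5}  B3 = {0, 1, 5}  B4 = {0, 1, 4}  B5 = {0, 3, 5}
Tree: B1–B2, B2–B3, B3–B4, B3–B5
Each bag holds 3 vertices, so the decomposition has width 2, which upper-bounds the treewidth. For the lower bound, the 3 vertices {0, 1, 4} are pairwise adjacent, and any tree decomposition puts a clique entirely inside one bag — forcing width ≥ 2. The upper and lower bounds meet at 2, so that is the treewidth.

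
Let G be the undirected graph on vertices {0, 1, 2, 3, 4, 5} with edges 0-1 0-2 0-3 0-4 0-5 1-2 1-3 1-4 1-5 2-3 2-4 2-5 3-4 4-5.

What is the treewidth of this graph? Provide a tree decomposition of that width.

Treewidth 4.
One such decomposition:
Bags: B1 = {0, 1, 2, 3, 4}  B2 = {0, 1, 2, 4, 5}
Tree: B1–B2

Each bag holds 5 vertices, so the decomposition has width 4, which upper-bounds the treewidth. On the other hand G contains the 5-clique {0, 1, 2, 3, 4}. A clique must lie in a single bag of any decomposition, so no decomposition can have width below 4. Therefore the treewidth is 4.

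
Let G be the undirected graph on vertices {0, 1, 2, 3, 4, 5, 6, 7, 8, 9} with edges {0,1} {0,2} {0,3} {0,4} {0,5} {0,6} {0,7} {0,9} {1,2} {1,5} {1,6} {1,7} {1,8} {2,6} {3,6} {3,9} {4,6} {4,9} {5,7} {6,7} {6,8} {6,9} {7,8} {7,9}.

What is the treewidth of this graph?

3

A width-3 tree decomposition is:
Bags: B1 = {1, 6, 7, 8}  B2 = {0, 1, 6, 7}  B3 = {0, 6, 7, 9}  B4 = {0, 3, 6, 9}  B5 = {0, 4, 6, 9}  B6 = {0, 1, 2, 6}  B7 = {0, 1, 5, 7}
Tree: B1–B2, B2–B3, B3–B4, B4–B5, B2–B6, B2–B7
Every bag has size at most 4, so the width is 4 − 1 = 3 and tw(G) ≤ 3. For the lower bound, the 4 vertices {0, 1, 5, 7} are pairwise adjacent, and any tree decomposition puts a clique entirely inside one bag — forcing width ≥ 3. Combining the bounds, tw(G) = 3.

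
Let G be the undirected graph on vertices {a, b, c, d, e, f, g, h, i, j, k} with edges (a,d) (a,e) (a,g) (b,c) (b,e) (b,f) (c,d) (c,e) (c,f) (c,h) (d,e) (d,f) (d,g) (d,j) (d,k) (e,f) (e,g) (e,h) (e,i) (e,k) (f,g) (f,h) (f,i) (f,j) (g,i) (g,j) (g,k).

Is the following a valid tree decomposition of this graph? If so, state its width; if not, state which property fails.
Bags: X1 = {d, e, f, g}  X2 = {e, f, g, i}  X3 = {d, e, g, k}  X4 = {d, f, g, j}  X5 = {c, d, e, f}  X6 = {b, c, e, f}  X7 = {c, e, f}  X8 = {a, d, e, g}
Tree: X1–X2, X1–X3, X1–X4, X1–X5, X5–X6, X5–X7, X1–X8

A tree decomposition must satisfy three properties: every vertex lies in some bag; for every edge, both endpoints lie together in some bag; and for every vertex, the bags containing it form a connected subtree. Here vertex h appears in no bag, so the decomposition is invalid.

No — vertex h appears in no bag.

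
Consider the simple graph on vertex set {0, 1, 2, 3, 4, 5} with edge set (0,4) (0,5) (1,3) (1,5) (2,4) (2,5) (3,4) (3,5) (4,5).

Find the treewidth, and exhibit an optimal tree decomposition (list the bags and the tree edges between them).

Treewidth 2.
One optimal decomposition is:
Bags: B1 = {2, 4, 5}  B2 = {0, 4, 5}  B3 = {3, 4, 5}  B4 = {1, 3, 5}
Tree: B1–B2, B1–B3, B3–B4

Every bag has size at most 3, so the width is 3 − 1 = 2 and tw(G) ≤ 2. On the other hand G contains the 3-clique {1, 3, 5}. A clique must lie in a single bag of any decomposition, so no decomposition can have width below 2. Therefore the treewidth is 2.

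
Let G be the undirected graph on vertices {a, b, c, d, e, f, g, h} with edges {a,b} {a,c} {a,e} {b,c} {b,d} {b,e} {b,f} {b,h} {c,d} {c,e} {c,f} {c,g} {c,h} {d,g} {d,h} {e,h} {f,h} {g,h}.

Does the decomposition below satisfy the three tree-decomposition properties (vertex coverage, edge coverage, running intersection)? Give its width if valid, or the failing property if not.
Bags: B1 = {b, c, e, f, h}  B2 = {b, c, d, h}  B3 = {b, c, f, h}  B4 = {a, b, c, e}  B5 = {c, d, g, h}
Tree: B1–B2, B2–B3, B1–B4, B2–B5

A tree decomposition must satisfy three properties: every vertex lies in some bag; for every edge, both endpoints lie together in some bag; and for every vertex, the bags containing it form a connected subtree. Here bags containing vertex f are not connected in the tree, so the decomposition is invalid.

No — bags containing vertex f are not connected in the tree.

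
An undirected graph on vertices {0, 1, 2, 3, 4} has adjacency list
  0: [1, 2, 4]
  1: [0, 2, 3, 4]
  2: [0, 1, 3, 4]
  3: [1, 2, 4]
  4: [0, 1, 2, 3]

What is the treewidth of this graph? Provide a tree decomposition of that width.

Treewidth 3.
One optimal decomposition is:
Bags: B1 = {1, 2, 3, 4}  B2 = {0, 1, 2, 4}
Tree: B1–B2

Each bag holds 4 vertices, so the decomposition has width 3, which upper-bounds the treewidth. On the other hand G contains the 4-clique {0, 1, 2, 4}. A clique must lie in a single bag of any decomposition, so no decomposition can have width below 3. The upper and lower bounds meet at 3, so that is the treewidth.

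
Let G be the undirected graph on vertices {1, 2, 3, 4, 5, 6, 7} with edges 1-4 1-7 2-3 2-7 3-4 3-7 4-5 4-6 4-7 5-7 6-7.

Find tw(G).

A width-2 tree decomposition is:
Bags: B1 = {3, 4, 7}  B2 = {4, 6, 7}  B3 = {4, 5, 7}  B4 = {2, 3, 7}  B5 = {1, 4, 7}
Tree: B1–B2, B1–B3, B1–B4, B3–B5
Each bag holds 3 vertices, so the decomposition has width 2, which upper-bounds the treewidth. Conversely, {2, 3, 7} is a clique of size 3, and the vertices of any clique must share a bag in every tree decomposition; so some bag has ≥ 3 vertices and tw(G) ≥ 2. The upper and lower bounds meet at 2, so that is the treewidth.

2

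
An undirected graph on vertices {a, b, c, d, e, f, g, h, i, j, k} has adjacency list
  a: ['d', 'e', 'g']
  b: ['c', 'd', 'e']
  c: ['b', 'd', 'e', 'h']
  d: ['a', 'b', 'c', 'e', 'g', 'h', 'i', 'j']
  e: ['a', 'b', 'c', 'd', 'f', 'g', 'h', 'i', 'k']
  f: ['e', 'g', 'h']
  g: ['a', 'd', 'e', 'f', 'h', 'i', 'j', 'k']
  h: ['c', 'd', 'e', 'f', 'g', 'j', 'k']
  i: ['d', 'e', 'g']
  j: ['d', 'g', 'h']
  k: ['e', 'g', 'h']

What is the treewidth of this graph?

3

A width-3 tree decomposition is:
Bags: B1 = {d, e, g, i}  B2 = {d, e, g, h}  B3 = {d, g, h, j}  B4 = {a, d, e, g}  B5 = {c, d, e, h}  B6 = {b, c, d, e}  B7 = {e, g, h, k}  B8 = {e, f, g, h}
Tree: B1–B2, B2–B3, B1–B4, B2–B5, B5–B6, B2–B7, B7–B8
Every bag has size at most 4, so the width is 4 − 1 = 3 and tw(G) ≤ 3. For the lower bound, the 4 vertices {d, g, h, j} are pairwise adjacent, and any tree decomposition puts a clique entirely inside one bag — forcing width ≥ 3. The upper and lower bounds meet at 3, so that is the treewidth.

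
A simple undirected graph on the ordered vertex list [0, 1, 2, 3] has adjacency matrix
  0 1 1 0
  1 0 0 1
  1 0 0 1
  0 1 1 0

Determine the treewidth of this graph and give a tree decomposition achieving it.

Treewidth 2.
One optimal decomposition is:
Bags: B1 = {0, 1, 2}  B2 = {1, 2, 3}
Tree: B1–B2

The largest bag has 3 vertices, giving width 2; this decomposition certifies tw(G) ≤ 2. Since 2–0–1–3–2 is a cycle in G, G is not acyclic. Forests are exactly the graphs of treewidth ≤ 1, so tw(G) ≥ 2. Therefore the treewidth is 2.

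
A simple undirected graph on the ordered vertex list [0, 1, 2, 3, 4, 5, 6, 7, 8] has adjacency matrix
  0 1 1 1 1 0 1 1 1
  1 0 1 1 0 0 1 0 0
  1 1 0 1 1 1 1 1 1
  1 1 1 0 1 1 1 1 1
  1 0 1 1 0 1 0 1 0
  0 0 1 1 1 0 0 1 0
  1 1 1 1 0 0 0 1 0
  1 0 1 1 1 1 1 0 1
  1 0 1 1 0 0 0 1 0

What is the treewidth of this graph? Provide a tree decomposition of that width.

Treewidth 4.
One optimal decomposition is:
Bags: B1 = {0, 2, 3, 4, 7}  B2 = {0, 2, 3, 6, 7}  B3 = {0, 2, 3, 7, 8}  B4 = {2, 3, 4, 5, 7}  B5 = {0, 1, 2, 3, 6}
Tree: B1–B2, B1–B3, B1–B4, B2–B5

The largest bag has 5 vertices, giving width 4; this decomposition certifies tw(G) ≤ 4. Conversely, {0, 1, 2, 3, 6} is a clique of size 5, and the vertices of any clique must share a bag in every tree decomposition; so some bag has ≥ 5 vertices and tw(G) ≥ 4. Combining the bounds, tw(G) = 4.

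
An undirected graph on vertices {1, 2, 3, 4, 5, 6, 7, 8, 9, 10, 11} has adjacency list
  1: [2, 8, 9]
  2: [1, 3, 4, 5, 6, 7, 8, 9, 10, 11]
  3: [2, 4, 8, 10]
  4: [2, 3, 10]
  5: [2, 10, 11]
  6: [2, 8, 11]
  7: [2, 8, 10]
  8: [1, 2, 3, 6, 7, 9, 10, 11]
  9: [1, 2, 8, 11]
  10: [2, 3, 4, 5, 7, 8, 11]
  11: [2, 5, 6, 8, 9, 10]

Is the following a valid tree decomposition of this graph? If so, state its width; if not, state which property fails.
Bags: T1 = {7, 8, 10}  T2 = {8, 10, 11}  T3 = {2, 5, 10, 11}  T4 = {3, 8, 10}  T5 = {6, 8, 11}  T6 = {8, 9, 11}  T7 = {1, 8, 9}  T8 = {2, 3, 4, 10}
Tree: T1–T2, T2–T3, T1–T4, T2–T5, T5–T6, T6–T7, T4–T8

No — edge (2,7) lies in no bag.

A tree decomposition must satisfy three properties: every vertex lies in some bag; for every edge, both endpoints lie together in some bag; and for every vertex, the bags containing it form a connected subtree. Here edge (2,7) lies in no bag, so the decomposition is invalid.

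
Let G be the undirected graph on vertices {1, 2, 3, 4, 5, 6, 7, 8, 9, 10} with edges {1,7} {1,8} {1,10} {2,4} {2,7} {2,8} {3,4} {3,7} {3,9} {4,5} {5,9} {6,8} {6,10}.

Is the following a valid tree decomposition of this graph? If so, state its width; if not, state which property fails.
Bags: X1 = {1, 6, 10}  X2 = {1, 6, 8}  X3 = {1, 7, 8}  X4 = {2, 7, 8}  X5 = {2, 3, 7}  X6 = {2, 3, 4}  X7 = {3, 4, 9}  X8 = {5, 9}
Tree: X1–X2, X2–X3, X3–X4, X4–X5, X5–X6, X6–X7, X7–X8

A tree decomposition must satisfy three properties: every vertex lies in some bag; for every edge, both endpoints lie together in some bag; and for every vertex, the bags containing it form a connected subtree. Here edge (4,5) lies in no bag, so the decomposition is invalid.

No — edge (4,5) lies in no bag.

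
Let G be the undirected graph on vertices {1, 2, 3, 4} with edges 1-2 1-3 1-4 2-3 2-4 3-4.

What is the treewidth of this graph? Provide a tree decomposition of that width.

Treewidth 3.
One optimal decomposition is:
Bags: B1 = {1, 2, 3, 4}
Tree: (single bag)

With just one bag of size 4, the width is 4 − 1 = 3, so tw(G) ≤ 3. On the other hand G contains the 4-clique {1, 2, 3, 4}. A clique must lie in a single bag of any decomposition, so no decomposition can have width below 3. Therefore the treewidth is 3.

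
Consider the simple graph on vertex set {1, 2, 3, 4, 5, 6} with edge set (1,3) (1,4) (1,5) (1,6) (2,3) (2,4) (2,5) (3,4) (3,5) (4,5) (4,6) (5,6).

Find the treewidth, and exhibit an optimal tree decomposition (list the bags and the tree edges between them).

Treewidth 3.
One such decomposition:
Bags: B1 = {1, 4, 5, 6}  B2 = {1, 3, 4, 5}  B3 = {2, 3, 4, 5}
Tree: B1–B2, B2–B3

Every bag has size at most 4, so the width is 4 − 1 = 3 and tw(G) ≤ 3. For the lower bound, the 4 vertices {1, 3, 4, 5} are pairwise adjacent, and any tree decomposition puts a clique entirely inside one bag — forcing width ≥ 3. Combining the bounds, tw(G) = 3.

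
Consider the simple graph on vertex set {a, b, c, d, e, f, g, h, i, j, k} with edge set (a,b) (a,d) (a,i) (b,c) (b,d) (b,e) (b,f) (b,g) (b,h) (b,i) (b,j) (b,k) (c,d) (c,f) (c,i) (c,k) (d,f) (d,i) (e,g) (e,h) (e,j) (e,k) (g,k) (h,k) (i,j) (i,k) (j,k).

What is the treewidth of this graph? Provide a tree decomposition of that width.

The largest bag has 4 vertices, giving width 3; this decomposition certifies tw(G) ≤ 3. On the other hand G contains the 4-clique {b, c, d, f}. A clique must lie in a single bag of any decomposition, so no decomposition can have width below 3. Combining the bounds, tw(G) = 3.

Treewidth 3.
Bags: B1 = {b, i, j, k}  B2 = {b, c, i, k}  B3 = {b, e, j, k}  B4 = {b, c, d, i}  B5 = {b, e, h, k}  B6 = {b, c, d, f}  B7 = {b, e, g, k}  B8 = {a, b, d, i}
Tree: B1–B2, B1–B3, B2–B4, B3–B5, B4–B6, B3–B7, B4–B8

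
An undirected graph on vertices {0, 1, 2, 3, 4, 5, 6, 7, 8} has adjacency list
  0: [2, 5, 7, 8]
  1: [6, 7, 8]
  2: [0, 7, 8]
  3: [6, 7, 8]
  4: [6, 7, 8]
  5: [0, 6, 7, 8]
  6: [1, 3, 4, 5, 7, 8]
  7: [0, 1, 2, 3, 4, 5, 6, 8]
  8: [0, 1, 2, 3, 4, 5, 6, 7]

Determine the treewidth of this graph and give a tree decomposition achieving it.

Treewidth 3.
Bags: B1 = {0, 5, 7, 8}  B2 = {5, 6, 7, 8}  B3 = {4, 6, 7, 8}  B4 = {3, 6, 7, 8}  B5 = {1, 6, 7, 8}  B6 = {0, 2, 7, 8}
Tree: B1–B2, B2–B3, B3–B4, B4–B5, B1–B6

The largest bag has 4 vertices, giving width 3; this decomposition certifies tw(G) ≤ 3. Conversely, {0, 2, 7, 8} is a clique of size 4, and the vertices of any clique must share a bag in every tree decomposition; so some bag has ≥ 4 vertices and tw(G) ≥ 3. Hence tw(G) = 3 exactly.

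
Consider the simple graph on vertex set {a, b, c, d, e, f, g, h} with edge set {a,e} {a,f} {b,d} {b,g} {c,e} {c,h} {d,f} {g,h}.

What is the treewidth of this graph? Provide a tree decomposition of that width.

Every bag has size at most 3, so the width is 3 − 1 = 2 and tw(G) ≤ 2. For the lower bound, G contains the cycle b–g–h–c–e–a–f–d–b, so G is not a forest; only forests have treewidth ≤ 1, hence tw(G) ≥ 2. The upper and lower bounds meet at 2, so that is the treewidth.

Treewidth 2.
One such decomposition:
Bags: B1 = {b, g, h}  B2 = {b, c, h}  B3 = {b, c, e}  B4 = {a, b, e}  B5 = {a, b, f}  B6 = {b, d, f}
Tree: B1–B2, B2–B3, B3–B4, B4–B5, B5–B6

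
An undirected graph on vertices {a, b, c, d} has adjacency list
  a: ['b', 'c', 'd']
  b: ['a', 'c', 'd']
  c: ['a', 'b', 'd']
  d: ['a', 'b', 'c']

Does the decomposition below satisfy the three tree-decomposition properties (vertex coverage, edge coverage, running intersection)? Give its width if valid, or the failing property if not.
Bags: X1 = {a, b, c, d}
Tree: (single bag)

Checking the three conditions: (i) the bags cover all of {a, b, c, d}; (ii) for each edge, some bag contains both endpoints; (iii) the bags containing any fixed vertex form a subtree. All hold, so the decomposition is valid with width 4 − 1 = 3.

Yes; width 3.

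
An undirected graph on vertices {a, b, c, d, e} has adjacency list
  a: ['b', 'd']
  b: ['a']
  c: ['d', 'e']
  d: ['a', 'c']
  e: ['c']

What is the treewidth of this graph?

1

A width-1 tree decomposition is:
Bags: B1 = {c, d}  B2 = {c, e}  B3 = {a, d}  B4 = {a, b}
Tree: B1–B2, B1–B3, B3–B4
The largest bag has 2 vertices, giving width 1; this decomposition certifies tw(G) ≤ 1. Since G has at least one edge (e.g. d–c), it is not an edgeless graph, so tw(G) ≥ 1. Combining the bounds, tw(G) = 1.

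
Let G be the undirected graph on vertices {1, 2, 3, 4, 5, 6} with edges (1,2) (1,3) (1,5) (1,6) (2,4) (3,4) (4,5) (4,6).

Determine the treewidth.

2

A width-2 tree decomposition is:
Bags: B1 = {1, 4, 5}  B2 = {1, 2, 4}  B3 = {1, 3, 4}  B4 = {1, 4, 6}
Tree: B1–B2, B2–B3, B3–B4
Each bag holds 3 vertices, so the decomposition has width 2, which upper-bounds the treewidth. The edges 5–4–2–1–5 form a cycle, so G is not a tree and its treewidth is at least 2. Combining the bounds, tw(G) = 2.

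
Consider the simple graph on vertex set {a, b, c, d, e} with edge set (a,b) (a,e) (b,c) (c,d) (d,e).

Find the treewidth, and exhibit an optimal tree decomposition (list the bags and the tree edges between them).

Every bag has size at most 3, so the width is 3 − 1 = 2 and tw(G) ≤ 2. Since b–a–e–d–c–b is a cycle in G, G is not acyclic. Forests are exactly the graphs of treewidth ≤ 1, so tw(G) ≥ 2. The upper and lower bounds meet at 2, so that is the treewidth.

Treewidth 2.
One such decomposition:
Bags: B1 = {a, b, e}  B2 = {b, d, e}  B3 = {b, c, d}
Tree: B1–B2, B2–B3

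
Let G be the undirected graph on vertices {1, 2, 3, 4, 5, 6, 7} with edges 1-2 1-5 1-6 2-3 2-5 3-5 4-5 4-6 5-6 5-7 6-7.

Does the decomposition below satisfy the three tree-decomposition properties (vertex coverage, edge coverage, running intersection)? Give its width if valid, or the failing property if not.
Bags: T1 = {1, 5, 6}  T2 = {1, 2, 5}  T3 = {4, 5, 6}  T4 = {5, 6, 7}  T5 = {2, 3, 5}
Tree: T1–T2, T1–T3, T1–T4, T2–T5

Checking the three conditions: (i) the bags cover all of {1, 2, 3, 4, 5, 6, 7}; (ii) for each edge, some bag contains both endpoints; (iii) the bags containing any fixed vertex form a subtree. All hold, so the decomposition is valid with width 3 − 1 = 2.

Yes; width 2.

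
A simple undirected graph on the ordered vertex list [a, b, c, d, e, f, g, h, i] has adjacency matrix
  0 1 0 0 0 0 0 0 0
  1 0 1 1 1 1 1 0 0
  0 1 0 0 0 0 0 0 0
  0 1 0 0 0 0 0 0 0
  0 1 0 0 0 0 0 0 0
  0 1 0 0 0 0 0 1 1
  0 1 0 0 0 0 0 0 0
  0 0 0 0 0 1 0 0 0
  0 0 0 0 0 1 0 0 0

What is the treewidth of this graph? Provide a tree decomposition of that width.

The largest bag has 2 vertices, giving width 1; this decomposition certifies tw(G) ≤ 1. Any graph with an edge has treewidth ≥ 1, and G has the edge b–f. The upper and lower bounds meet at 1, so that is the treewidth.

Treewidth 1.
Bags: B1 = {b, f}  B2 = {b, d}  B3 = {b, g}  B4 = {a, b}  B5 = {f, i}  B6 = {b, c}  B7 = {f, h}  B8 = {b, e}
Tree: B1–B2, B1–B3, B1–B4, B1–B5, B1–B6, B1–B7, B2–B8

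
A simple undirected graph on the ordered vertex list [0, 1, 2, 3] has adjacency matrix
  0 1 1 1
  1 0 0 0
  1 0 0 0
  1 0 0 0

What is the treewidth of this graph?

1

A width-1 tree decomposition is:
Bags: B1 = {0, 2}  B2 = {0, 1}  B3 = {0, 3}
Tree: B1–B2, B1–B3
The largest bag has 2 vertices, giving width 1; this decomposition certifies tw(G) ≤ 1. Since G has at least one edge (e.g. 0–2), it is not an edgeless graph, so tw(G) ≥ 1. Therefore the treewidth is 1.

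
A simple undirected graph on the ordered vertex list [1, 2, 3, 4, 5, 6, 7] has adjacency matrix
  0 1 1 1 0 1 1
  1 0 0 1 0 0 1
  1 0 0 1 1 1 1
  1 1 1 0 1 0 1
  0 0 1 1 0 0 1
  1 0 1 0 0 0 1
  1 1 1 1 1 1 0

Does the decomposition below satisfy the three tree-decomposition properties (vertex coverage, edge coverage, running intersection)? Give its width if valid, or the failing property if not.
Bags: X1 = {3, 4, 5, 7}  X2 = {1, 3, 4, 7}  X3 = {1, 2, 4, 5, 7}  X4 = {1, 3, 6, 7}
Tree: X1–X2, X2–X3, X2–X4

A tree decomposition must satisfy three properties: every vertex lies in some bag; for every edge, both endpoints lie together in some bag; and for every vertex, the bags containing it form a connected subtree. Here bags containing vertex 5 are not connected in the tree, so the decomposition is invalid.

No — bags containing vertex 5 are not connected in the tree.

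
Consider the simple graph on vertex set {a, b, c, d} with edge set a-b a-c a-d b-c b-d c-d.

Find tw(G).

3

A width-3 tree decomposition is:
Bags: B1 = {a, b, c, d}
Tree: (single bag)
With just one bag of size 4, the width is 4 − 1 = 3, so tw(G) ≤ 3. For the lower bound, the 4 vertices {a, b, c, d} are pairwise adjacent, and any tree decomposition puts a clique entirely inside one bag — forcing width ≥ 3. Hence tw(G) = 3 exactly.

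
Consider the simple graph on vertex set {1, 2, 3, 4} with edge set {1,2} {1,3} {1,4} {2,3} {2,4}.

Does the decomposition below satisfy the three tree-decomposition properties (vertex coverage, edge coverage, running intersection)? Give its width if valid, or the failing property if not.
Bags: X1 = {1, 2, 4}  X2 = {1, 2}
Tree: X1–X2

No — vertex 3 appears in no bag.

A tree decomposition must satisfy three properties: every vertex lies in some bag; for every edge, both endpoints lie together in some bag; and for every vertex, the bags containing it form a connected subtree. Here vertex 3 appears in no bag, so the decomposition is invalid.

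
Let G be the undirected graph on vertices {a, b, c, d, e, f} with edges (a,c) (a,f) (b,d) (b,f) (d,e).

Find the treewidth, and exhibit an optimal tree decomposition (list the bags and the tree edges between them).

Treewidth 1.
One optimal decomposition is:
Bags: B1 = {d, e}  B2 = {b, d}  B3 = {b, f}  B4 = {a, f}  B5 = {a, c}
Tree: B1–B2, B2–B3, B3–B4, B4–B5

Each bag holds 2 vertices, so the decomposition has width 1, which upper-bounds the treewidth. Any graph with an edge has treewidth ≥ 1, and G has the edge e–d. Combining the bounds, tw(G) = 1.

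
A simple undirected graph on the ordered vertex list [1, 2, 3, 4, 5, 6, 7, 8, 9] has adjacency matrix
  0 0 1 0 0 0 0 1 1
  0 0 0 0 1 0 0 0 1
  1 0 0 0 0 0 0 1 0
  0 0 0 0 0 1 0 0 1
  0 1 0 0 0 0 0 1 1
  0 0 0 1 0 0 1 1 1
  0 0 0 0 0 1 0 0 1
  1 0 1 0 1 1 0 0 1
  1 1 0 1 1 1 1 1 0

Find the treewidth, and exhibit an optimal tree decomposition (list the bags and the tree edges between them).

Treewidth 2.
Bags: B1 = {1, 3, 8}  B2 = {1, 8, 9}  B3 = {6, 8, 9}  B4 = {5, 8, 9}  B5 = {4, 6, 9}  B6 = {2, 5, 9}  B7 = {6, 7, 9}
Tree: B1–B2, B2–B3, B2–B4, B3–B5, B4–B6, B5–B7

The largest bag has 3 vertices, giving width 2; this decomposition certifies tw(G) ≤ 2. Conversely, {1, 8, 9} is a clique of size 3, and the vertices of any clique must share a bag in every tree decomposition; so some bag has ≥ 3 vertices and tw(G) ≥ 2. Therefore the treewidth is 2.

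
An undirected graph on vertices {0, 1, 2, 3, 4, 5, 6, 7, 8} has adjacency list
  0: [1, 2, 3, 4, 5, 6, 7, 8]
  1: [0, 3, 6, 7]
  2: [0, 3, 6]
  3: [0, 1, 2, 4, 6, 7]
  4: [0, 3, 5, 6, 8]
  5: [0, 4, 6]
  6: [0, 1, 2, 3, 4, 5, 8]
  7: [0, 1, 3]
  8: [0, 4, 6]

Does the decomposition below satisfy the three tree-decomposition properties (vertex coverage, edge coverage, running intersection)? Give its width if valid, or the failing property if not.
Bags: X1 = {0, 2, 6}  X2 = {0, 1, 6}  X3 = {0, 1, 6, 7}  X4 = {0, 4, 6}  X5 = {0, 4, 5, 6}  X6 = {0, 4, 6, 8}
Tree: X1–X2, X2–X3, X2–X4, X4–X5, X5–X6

A tree decomposition must satisfy three properties: every vertex lies in some bag; for every edge, both endpoints lie together in some bag; and for every vertex, the bags containing it form a connected subtree. Here vertex 3 appears in no bag, so the decomposition is invalid.

No — vertex 3 appears in no bag.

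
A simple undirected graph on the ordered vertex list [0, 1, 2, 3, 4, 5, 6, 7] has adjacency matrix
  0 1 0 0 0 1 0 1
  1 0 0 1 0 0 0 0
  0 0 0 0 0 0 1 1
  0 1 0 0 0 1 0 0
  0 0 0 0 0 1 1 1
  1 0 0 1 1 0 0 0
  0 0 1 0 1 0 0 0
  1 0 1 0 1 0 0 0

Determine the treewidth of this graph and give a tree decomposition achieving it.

Treewidth 2.
One optimal decomposition is:
Bags: B1 = {2, 4, 6}  B2 = {2, 4, 7}  B3 = {4, 5, 7}  B4 = {0, 5, 7}  B5 = {0, 3, 5}  B6 = {0, 1, 3}
Tree: B1–B2, B2–B3, B3–B4, B4–B5, B5–B6

Every bag has size at most 3, so the width is 3 − 1 = 2 and tw(G) ≤ 2. The edges 6–2–7–4–6 form a cycle, so G is not a tree and its treewidth is at least 2. The upper and lower bounds meet at 2, so that is the treewidth.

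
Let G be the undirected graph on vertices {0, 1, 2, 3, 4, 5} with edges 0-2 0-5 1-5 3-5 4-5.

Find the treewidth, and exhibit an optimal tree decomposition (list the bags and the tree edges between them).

Each bag holds 2 vertices, so the decomposition has width 1, which upper-bounds the treewidth. Since G has at least one edge (e.g. 5–0), it is not an edgeless graph, so tw(G) ≥ 1. Hence tw(G) = 1 exactly.

Treewidth 1.
Bags: B1 = {0, 5}  B2 = {3, 5}  B3 = {1, 5}  B4 = {4, 5}  B5 = {0, 2}
Tree: B1–B2, B1–B3, B3–B4, B1–B5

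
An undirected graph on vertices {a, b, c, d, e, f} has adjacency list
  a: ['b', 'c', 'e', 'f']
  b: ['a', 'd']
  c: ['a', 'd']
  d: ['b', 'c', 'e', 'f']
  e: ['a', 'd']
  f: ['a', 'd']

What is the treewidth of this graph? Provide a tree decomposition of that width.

Treewidth 2.
One such decomposition:
Bags: B1 = {a, c, d}  B2 = {a, b, d}  B3 = {a, d, e}  B4 = {a, d, f}
Tree: B1–B2, B2–B3, B3–B4

Every bag has size at most 3, so the width is 3 − 1 = 2 and tw(G) ≤ 2. For the lower bound, G contains the cycle c–d–b–a–c, so G is not a forest; only forests have treewidth ≤ 1, hence tw(G) ≥ 2. Hence tw(G) = 2 exactly.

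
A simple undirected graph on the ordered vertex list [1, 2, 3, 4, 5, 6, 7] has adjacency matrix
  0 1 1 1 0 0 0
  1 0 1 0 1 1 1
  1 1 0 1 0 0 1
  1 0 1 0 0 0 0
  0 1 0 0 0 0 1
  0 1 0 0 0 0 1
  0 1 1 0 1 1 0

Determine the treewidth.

2

A width-2 tree decomposition is:
Bags: B1 = {1, 2, 3}  B2 = {2, 3, 7}  B3 = {1, 3, 4}  B4 = {2, 5, 7}  B5 = {2, 6, 7}
Tree: B1–B2, B1–B3, B2–B4, B4–B5
The largest bag has 3 vertices, giving width 2; this decomposition certifies tw(G) ≤ 2. Conversely, {1, 2, 3} is a clique of size 3, and the vertices of any clique must share a bag in every tree decomposition; so some bag has ≥ 3 vertices and tw(G) ≥ 2. Combining the bounds, tw(G) = 2.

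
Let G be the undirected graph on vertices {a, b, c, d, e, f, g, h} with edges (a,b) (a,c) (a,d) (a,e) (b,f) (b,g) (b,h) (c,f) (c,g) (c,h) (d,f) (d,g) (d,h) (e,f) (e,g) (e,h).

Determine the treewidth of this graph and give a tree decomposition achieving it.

The largest bag has 5 vertices, giving width 4; this decomposition certifies tw(G) ≤ 4. For the lower bound: the 5 vertex sets {d,g}, {a,e}, {b,h}, {f}, {c} are disjoint, each induces a connected subgraph, and every pair is joined by at least one edge of G. Contracting each set to a single vertex therefore yields K_{5} as a minor, and since treewidth is minor-monotone, tw(G) ≥ tw(K_{5}) = 4. Combining the bounds, tw(G) = 4.

Treewidth 4.
Bags: B1 = {a, d, f, g, h}  B2 = {a, e, f, g, h}  B3 = {a, b, f, g, h}  B4 = {a, c, f, g, h}
Tree: B1–B2, B2–B3, B3–B4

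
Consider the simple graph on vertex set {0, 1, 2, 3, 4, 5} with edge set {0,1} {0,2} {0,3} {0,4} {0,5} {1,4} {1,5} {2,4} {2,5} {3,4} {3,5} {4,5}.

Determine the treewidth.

A width-3 tree decomposition is:
Bags: B1 = {0, 2, 4, 5}  B2 = {0, 3, 4, 5}  B3 = {0, 1, 4, 5}
Tree: B1–B2, B2–B3
Each bag holds 4 vertices, so the decomposition has width 3, which upper-bounds the treewidth. For the lower bound, the 4 vertices {0, 1, 4, 5} are pairwise adjacent, and any tree decomposition puts a clique entirely inside one bag — forcing width ≥ 3. Hence tw(G) = 3 exactly.

3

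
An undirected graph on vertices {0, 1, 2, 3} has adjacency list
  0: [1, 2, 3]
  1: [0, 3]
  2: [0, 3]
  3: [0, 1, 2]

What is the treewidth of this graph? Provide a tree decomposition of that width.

Treewidth 2.
One optimal decomposition is:
Bags: B1 = {0, 1, 3}  B2 = {0, 2, 3}
Tree: B1–B2

Each bag holds 3 vertices, so the decomposition has width 2, which upper-bounds the treewidth. For the lower bound, the 3 vertices {0, 1, 3} are pairwise adjacent, and any tree decomposition puts a clique entirely inside one bag — forcing width ≥ 2. Hence tw(G) = 2 exactly.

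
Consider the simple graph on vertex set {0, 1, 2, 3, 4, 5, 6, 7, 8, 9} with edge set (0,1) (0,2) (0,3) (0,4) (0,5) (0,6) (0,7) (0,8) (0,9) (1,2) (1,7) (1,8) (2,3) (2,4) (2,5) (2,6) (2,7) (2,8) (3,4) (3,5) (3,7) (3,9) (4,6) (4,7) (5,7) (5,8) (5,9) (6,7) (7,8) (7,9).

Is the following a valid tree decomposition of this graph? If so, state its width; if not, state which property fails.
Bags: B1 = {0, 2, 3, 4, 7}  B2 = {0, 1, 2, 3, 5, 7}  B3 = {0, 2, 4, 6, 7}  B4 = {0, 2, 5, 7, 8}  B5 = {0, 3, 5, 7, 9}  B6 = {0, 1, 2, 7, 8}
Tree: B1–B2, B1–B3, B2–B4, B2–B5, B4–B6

No — bags containing vertex 1 are not connected in the tree.

A tree decomposition must satisfy three properties: every vertex lies in some bag; for every edge, both endpoints lie together in some bag; and for every vertex, the bags containing it form a connected subtree. Here bags containing vertex 1 are not connected in the tree, so the decomposition is invalid.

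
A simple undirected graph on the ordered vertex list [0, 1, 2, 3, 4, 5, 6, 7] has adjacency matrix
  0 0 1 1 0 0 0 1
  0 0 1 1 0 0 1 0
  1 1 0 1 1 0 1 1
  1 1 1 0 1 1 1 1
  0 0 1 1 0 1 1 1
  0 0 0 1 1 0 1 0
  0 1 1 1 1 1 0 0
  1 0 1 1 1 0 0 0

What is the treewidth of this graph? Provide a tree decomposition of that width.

Treewidth 3.
One optimal decomposition is:
Bags: B1 = {2, 3, 4, 6}  B2 = {3, 4, 5, 6}  B3 = {1, 2, 3, 6}  B4 = {2, 3, 4, 7}  B5 = {0, 2, 3, 7}
Tree: B1–B2, B1–B3, B1–B4, B4–B5

Every bag has size at most 4, so the width is 4 − 1 = 3 and tw(G) ≤ 3. For the lower bound, the 4 vertices {0, 2, 3, 7} are pairwise adjacent, and any tree decomposition puts a clique entirely inside one bag — forcing width ≥ 3. Hence tw(G) = 3 exactly.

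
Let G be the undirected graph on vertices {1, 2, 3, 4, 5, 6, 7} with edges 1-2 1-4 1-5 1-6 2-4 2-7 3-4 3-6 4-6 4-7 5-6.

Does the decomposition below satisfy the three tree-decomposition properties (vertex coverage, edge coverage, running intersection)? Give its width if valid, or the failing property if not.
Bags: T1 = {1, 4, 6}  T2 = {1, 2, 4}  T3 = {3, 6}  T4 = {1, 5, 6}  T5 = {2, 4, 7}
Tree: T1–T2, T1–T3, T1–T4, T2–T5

A tree decomposition must satisfy three properties: every vertex lies in some bag; for every edge, both endpoints lie together in some bag; and for every vertex, the bags containing it form a connected subtree. Here edge (4,3) lies in no bag, so the decomposition is invalid.

No — edge (4,3) lies in no bag.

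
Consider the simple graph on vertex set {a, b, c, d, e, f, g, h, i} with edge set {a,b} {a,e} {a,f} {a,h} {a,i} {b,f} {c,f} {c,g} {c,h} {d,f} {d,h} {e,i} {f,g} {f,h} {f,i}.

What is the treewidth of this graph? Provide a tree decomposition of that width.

The largest bag has 3 vertices, giving width 2; this decomposition certifies tw(G) ≤ 2. On the other hand G contains the 3-clique {a, e, i}. A clique must lie in a single bag of any decomposition, so no decomposition can have width below 2. Combining the bounds, tw(G) = 2.

Treewidth 2.
One such decomposition:
Bags: B1 = {a, f, i}  B2 = {a, b, f}  B3 = {a, f, h}  B4 = {a, e, i}  B5 = {d, f, h}  B6 = {c, f, h}  B7 = {c, f, g}
Tree: B1–B2, B2–B3, B1–B4, B3–B5, B5–B6, B6–B7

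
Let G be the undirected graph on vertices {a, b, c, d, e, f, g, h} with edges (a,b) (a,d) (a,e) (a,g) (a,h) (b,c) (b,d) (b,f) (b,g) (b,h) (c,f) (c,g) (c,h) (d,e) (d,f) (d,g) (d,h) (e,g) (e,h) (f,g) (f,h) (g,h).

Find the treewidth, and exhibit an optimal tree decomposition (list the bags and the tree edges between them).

Treewidth 4.
One such decomposition:
Bags: B1 = {a, b, d, g, h}  B2 = {a, d, e, g, h}  B3 = {b, d, f, g, h}  B4 = {b, c, f, g, h}
Tree: B1–B2, B1–B3, B3–B4

The largest bag has 5 vertices, giving width 4; this decomposition certifies tw(G) ≤ 4. On the other hand G contains the 5-clique {b, d, f, g, h}. A clique must lie in a single bag of any decomposition, so no decomposition can have width below 4. The upper and lower bounds meet at 4, so that is the treewidth.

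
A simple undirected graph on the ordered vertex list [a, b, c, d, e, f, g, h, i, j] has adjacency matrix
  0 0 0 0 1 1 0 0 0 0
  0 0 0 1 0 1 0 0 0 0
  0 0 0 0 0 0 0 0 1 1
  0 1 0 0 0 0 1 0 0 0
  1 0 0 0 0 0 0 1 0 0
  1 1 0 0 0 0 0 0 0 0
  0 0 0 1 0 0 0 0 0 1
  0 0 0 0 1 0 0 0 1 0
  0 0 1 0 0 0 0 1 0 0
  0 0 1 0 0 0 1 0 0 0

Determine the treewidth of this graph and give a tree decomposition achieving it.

The largest bag has 3 vertices, giving width 2; this decomposition certifies tw(G) ≤ 2. The edges g–j–c–i–h–e–a–f–b–d–g form a cycle, so G is not a tree and its treewidth is at least 2. Combining the bounds, tw(G) = 2.

Treewidth 2.
Bags: B1 = {c, g, j}  B2 = {c, g, i}  B3 = {g, h, i}  B4 = {e, g, h}  B5 = {a, e, g}  B6 = {a, f, g}  B7 = {b, f, g}  B8 = {b, d, g}
Tree: B1–B2, B2–B3, B3–B4, B4–B5, B5–B6, B6–B7, B7–B8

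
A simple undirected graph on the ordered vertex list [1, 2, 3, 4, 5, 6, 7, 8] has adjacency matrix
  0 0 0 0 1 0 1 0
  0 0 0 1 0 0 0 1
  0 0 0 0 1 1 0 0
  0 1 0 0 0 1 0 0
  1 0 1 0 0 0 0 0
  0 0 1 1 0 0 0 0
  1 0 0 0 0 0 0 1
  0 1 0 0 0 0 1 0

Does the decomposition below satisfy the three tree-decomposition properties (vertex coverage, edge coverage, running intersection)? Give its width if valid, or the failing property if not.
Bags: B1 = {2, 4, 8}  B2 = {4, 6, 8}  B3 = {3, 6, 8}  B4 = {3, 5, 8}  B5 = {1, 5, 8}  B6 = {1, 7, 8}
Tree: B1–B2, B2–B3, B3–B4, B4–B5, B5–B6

Yes; width 2.

Vertex coverage: the bags together contain {1, 2, 3, 4, 5, 6, 7, 8}, the full vertex set. Edge coverage: each edge of G has both endpoints in at least one bag. Running intersection: for every vertex, the bags containing it form a connected subtree. All three properties hold, so this is a valid tree decomposition of width max|bag| − 1 = 2, and hence tw(G) ≤ 2.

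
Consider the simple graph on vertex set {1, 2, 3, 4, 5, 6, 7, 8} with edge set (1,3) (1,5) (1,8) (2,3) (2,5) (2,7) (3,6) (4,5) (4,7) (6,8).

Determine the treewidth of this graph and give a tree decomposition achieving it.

Treewidth 2.
One such decomposition:
Bags: B1 = {3, 6, 8}  B2 = {1, 3, 8}  B3 = {1, 2, 3}  B4 = {1, 2, 5}  B5 = {2, 5, 7}  B6 = {4, 5, 7}
Tree: B1–B2, B2–B3, B3–B4, B4–B5, B5–B6

The largest bag has 3 vertices, giving width 2; this decomposition certifies tw(G) ≤ 2. Since 6–8–1–3–6 is a cycle in G, G is not acyclic. Forests are exactly the graphs of treewidth ≤ 1, so tw(G) ≥ 2. Combining the bounds, tw(G) = 2.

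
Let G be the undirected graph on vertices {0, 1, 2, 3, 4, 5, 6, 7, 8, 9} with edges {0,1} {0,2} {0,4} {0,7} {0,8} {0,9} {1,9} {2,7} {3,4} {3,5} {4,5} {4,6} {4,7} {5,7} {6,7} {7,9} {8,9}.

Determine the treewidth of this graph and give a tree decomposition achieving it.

Every bag has size at most 3, so the width is 3 − 1 = 2 and tw(G) ≤ 2. Conversely, {0, 8, 9} is a clique of size 3, and the vertices of any clique must share a bag in every tree decomposition; so some bag has ≥ 3 vertices and tw(G) ≥ 2. The upper and lower bounds meet at 2, so that is the treewidth.

Treewidth 2.
Bags: B1 = {4, 6, 7}  B2 = {4, 5, 7}  B3 = {0, 4, 7}  B4 = {3, 4, 5}  B5 = {0, 2, 7}  B6 = {0, 7, 9}  B7 = {0, 8, 9}  B8 = {0, 1, 9}
Tree: B1–B2, B2–B3, B2–B4, B3–B5, B5–B6, B6–B7, B7–B8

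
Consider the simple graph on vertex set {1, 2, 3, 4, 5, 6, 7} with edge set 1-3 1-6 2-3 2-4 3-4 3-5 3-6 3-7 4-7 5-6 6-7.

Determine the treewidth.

A width-2 tree decomposition is:
Bags: B1 = {3, 6, 7}  B2 = {3, 4, 7}  B3 = {1, 3, 6}  B4 = {2, 3, 4}  B5 = {3, 5, 6}
Tree: B1–B2, B1–B3, B2–B4, B1–B5
Every bag has size at most 3, so the width is 3 − 1 = 2 and tw(G) ≤ 2. For the lower bound, the 3 vertices {2, 3, 4} are pairwise adjacent, and any tree decomposition puts a clique entirely inside one bag — forcing width ≥ 2. Therefore the treewidth is 2.

2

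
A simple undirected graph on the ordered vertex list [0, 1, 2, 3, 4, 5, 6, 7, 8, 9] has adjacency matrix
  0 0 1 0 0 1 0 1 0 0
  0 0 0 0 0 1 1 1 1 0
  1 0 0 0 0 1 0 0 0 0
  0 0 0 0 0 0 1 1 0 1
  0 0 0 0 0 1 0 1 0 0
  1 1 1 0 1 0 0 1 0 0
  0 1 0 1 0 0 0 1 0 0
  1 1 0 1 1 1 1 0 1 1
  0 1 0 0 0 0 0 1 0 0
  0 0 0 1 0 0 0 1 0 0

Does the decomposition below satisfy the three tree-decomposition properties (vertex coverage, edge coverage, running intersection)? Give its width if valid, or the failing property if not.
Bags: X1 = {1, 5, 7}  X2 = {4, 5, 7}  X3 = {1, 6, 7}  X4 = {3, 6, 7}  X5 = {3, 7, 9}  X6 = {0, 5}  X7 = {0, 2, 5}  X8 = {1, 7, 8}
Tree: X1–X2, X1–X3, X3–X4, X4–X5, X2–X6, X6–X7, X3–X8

No — edge (7,0) lies in no bag.

A tree decomposition must satisfy three properties: every vertex lies in some bag; for every edge, both endpoints lie together in some bag; and for every vertex, the bags containing it form a connected subtree. Here edge (7,0) lies in no bag, so the decomposition is invalid.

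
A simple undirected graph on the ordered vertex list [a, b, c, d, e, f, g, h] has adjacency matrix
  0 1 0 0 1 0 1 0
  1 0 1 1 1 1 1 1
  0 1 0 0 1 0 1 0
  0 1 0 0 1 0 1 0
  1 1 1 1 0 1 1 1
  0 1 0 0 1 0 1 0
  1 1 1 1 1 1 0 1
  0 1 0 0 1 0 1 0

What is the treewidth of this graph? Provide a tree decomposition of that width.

The largest bag has 4 vertices, giving width 3; this decomposition certifies tw(G) ≤ 3. For the lower bound, the 4 vertices {b, d, e, g} are pairwise adjacent, and any tree decomposition puts a clique entirely inside one bag — forcing width ≥ 3. The upper and lower bounds meet at 3, so that is the treewidth.

Treewidth 3.
One optimal decomposition is:
Bags: B1 = {b, d, e, g}  B2 = {b, c, e, g}  B3 = {a, b, e, g}  B4 = {b, e, f, g}  B5 = {b, e, g, h}
Tree: B1–B2, B1–B3, B1–B4, B4–B5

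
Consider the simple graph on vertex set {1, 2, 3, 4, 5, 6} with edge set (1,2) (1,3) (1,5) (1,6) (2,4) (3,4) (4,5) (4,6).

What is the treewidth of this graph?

A width-2 tree decomposition is:
Bags: B1 = {1, 4, 6}  B2 = {1, 4, 5}  B3 = {1, 2, 4}  B4 = {1, 3, 4}
Tree: B1–B2, B2–B3, B3–B4
Each bag holds 3 vertices, so the decomposition has width 2, which upper-bounds the treewidth. For the lower bound, G contains the cycle 1–6–4–5–1, so G is not a forest; only forests have treewidth ≤ 1, hence tw(G) ≥ 2. Therefore the treewidth is 2.

2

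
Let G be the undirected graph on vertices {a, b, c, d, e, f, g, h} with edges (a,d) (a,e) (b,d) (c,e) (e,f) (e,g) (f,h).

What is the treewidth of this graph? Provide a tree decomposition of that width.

The largest bag has 2 vertices, giving width 1; this decomposition certifies tw(G) ≤ 1. Since G has at least one edge (e.g. a–e), it is not an edgeless graph, so tw(G) ≥ 1. Hence tw(G) = 1 exactly.

Treewidth 1.
One optimal decomposition is:
Bags: B1 = {a, e}  B2 = {e, g}  B3 = {a, d}  B4 = {e, f}  B5 = {f, h}  B6 = {b, d}  B7 = {c, e}
Tree: B1–B2, B1–B3, B2–B4, B4–B5, B3–B6, B1–B7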